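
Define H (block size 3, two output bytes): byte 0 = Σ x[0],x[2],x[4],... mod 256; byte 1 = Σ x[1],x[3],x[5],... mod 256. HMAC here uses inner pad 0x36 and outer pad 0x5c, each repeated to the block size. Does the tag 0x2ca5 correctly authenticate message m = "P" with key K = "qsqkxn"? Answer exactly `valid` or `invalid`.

Key "qsqkxn" = 71 73 71 6b 78 6e is 6 bytes > B = 3, so hash it first: H(key) = 5a 4c, then zero-pad to 3 bytes: K' = 5a 4c 00.
K' ⊕ ipad = 6c 7a 36; K' ⊕ opad = 06 10 5c.
Inner hash: even-index sum = 162 mod 256 = 162; odd-index sum = 202 mod 256 = 202 → a2 ca.
Outer hash (recomputed tag): even-index sum = 300 mod 256 = 44; odd-index sum = 178 mod 256 = 178 → 2c b2.
Recomputed tag = 2cb2; claimed = 2ca5 → mismatch.

invalid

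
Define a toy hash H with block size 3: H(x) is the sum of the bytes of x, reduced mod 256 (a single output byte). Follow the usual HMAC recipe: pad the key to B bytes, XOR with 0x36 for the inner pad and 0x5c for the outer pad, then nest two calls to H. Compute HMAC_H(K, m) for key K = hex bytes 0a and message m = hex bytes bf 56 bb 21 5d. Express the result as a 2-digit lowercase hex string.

04

Key hex bytes 0a is 1 byte ≤ B = 3; zero-pad to 3 bytes: K' = 0a 00 00.
K' ⊕ ipad = 3c 36 36.  K' ⊕ opad = 56 5c 5c.
Inner input = (K'⊕ipad) ∥ m = 3c 36 36 ∥ bf 56 bb 21 5d.
Inner hash: sum = 60+54+54+191+86+187+33+93 = 758; mod 256 = 246 → f6.
Outer input = (K'⊕opad) ∥ inner = 56 5c 5c ∥ f6.
Outer hash (tag): sum = 86+92+92+246 = 516; mod 256 = 4 → 04.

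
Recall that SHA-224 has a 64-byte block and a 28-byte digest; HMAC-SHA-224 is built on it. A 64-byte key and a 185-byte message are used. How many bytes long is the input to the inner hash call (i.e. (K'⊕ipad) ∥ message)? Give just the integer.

Key is 64 ≤ 64 bytes, zero-padded: |K'| = 64.
Inner input = (K'⊕ipad) ∥ m → 64 + 185 = 249 bytes.

249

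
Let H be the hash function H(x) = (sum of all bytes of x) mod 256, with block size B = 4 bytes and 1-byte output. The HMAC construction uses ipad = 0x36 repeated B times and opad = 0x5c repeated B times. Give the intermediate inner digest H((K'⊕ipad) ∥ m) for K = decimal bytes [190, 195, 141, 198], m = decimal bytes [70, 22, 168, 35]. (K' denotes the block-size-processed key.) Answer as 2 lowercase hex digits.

Key decimal bytes [190, 195, 141, 198] = be c3 8d c6 is exactly B = 4 bytes: K' = be c3 8d c6.
K' ⊕ ipad = 88 f5 bb f0.
Inner input = 88 f5 bb f0 ∥ 46 16 a8 23.
Inner hash: sum = 136+245+187+240+70+22+168+35 = 1103; mod 256 = 79 → 4f.

4f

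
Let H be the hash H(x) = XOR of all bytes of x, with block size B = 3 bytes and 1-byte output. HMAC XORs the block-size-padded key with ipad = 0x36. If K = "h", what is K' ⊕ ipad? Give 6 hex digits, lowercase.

5e3636

Key "h" = 68 is 1 byte ≤ B = 3; zero-pad to 3 bytes: K' = 68 00 00.
XOR each byte with 0x36: 68⊕36=5e, 00⊕36=36, 00⊕36=36.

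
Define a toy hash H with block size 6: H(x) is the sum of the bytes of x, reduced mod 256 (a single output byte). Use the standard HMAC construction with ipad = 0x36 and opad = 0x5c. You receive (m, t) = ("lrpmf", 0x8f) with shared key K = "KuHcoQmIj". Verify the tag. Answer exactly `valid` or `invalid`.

valid

Key "KuHcoQmIj" = 4b 75 48 63 6f 51 6d 49 6a is 9 bytes > B = 6, so hash it first: H(key) = 4b, then zero-pad to 6 bytes: K' = 4b 00 00 00 00 00.
K' ⊕ ipad = 7d 36 36 36 36 36; K' ⊕ opad = 17 5c 5c 5c 5c 5c.
Inner hash: sum = 125+54+54+54+54+54+108+114+112+109+102 = 940; mod 256 = 172 → ac.
Outer hash (recomputed tag): sum = 23+92+92+92+92+92+172 = 655; mod 256 = 143 → 8f.
Recomputed tag = 8f; claimed = 8f → match.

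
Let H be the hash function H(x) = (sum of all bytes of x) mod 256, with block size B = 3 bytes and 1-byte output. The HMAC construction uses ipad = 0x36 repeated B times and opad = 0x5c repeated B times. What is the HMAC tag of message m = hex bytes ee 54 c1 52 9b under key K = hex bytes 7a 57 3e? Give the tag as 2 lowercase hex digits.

38

Key hex bytes 7a 57 3e is exactly B = 3 bytes: K' = 7a 57 3e.
K' ⊕ ipad = 4c 61 08.  K' ⊕ opad = 26 0b 62.
Inner input = (K'⊕ipad) ∥ m = 4c 61 08 ∥ ee 54 c1 52 9b.
Inner hash: sum = 76+97+8+238+84+193+82+155 = 933; mod 256 = 165 → a5.
Outer input = (K'⊕opad) ∥ inner = 26 0b 62 ∥ a5.
Outer hash (tag): sum = 38+11+98+165 = 312; mod 256 = 56 → 38.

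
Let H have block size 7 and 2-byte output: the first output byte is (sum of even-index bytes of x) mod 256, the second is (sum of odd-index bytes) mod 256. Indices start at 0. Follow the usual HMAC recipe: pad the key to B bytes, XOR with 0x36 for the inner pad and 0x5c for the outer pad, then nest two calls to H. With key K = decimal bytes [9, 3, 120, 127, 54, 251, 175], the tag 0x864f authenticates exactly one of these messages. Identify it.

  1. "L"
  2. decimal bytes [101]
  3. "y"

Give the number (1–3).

Key decimal bytes [9, 3, 120, 127, 54, 251, 175] = 09 03 78 7f 36 fb af is exactly B = 7 bytes: K' = 09 03 78 7f 36 fb af.
K' ⊕ ipad = 3f 35 4e 49 00 cd 99; K' ⊕ opad = 55 5f 24 23 6a a7 f3.
m1: inner = H(3f 35 4e 49 00 cd 99 4c) = 26 97; tag = H(55 5f 24 23 6a a7 f3 26 97) = 6d4f
m2: inner = H(3f 35 4e 49 00 cd 99 65) = 26 b0; tag = H(55 5f 24 23 6a a7 f3 26 b0) = 864f ← matches
m3: inner = H(3f 35 4e 49 00 cd 99 79) = 26 c4; tag = H(55 5f 24 23 6a a7 f3 26 c4) = 9a4f

2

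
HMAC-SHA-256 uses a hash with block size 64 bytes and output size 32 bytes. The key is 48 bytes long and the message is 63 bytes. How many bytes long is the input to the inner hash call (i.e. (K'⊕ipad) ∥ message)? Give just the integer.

Key is 48 ≤ 64 bytes, zero-padded: |K'| = 64.
Inner input = (K'⊕ipad) ∥ m → 64 + 63 = 127 bytes.

127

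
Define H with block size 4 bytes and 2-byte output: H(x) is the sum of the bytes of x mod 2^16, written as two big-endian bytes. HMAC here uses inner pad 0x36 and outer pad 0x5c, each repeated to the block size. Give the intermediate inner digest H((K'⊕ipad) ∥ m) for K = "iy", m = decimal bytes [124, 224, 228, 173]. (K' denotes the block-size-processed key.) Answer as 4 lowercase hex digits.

Key "iy" = 69 79 is 2 bytes ≤ B = 4; zero-pad to 4 bytes: K' = 69 79 00 00.
K' ⊕ ipad = 5f 4f 36 36.
Inner input = 5f 4f 36 36 ∥ 7c e0 e4 ad.
Inner hash: sum = 95+79+54+54+124+224+228+173 = 1031 → 04 07.

0407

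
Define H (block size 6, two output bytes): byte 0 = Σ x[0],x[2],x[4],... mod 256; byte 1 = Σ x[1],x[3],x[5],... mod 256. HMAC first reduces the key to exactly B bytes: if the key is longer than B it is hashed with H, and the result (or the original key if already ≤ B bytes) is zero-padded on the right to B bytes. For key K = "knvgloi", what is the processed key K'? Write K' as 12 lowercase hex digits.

b64400000000

|K| = 7 > B = 6, so first hash the key.
H(K): even-index sum = 438 mod 256 = 182; odd-index sum = 324 mod 256 = 68 → b6 44.
Zero-pad H(K) = b6 44 to 6 bytes: K' = b6 44 00 00 00 00.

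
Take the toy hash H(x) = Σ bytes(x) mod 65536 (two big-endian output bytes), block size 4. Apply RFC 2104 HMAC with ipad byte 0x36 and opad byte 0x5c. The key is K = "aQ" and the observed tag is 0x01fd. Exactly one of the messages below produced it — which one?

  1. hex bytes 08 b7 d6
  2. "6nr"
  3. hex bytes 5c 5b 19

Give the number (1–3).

Key "aQ" = 61 51 is 2 bytes ≤ B = 4; zero-pad to 4 bytes: K' = 61 51 00 00.
K' ⊕ ipad = 57 67 36 36; K' ⊕ opad = 3d 0d 5c 5c.
m1: inner = H(57 67 36 36 08 b7 d6) = 02 bf; tag = H(3d 0d 5c 5c 02 bf) = 01c3
m2: inner = H(57 67 36 36 36 6e 72) = 02 40; tag = H(3d 0d 5c 5c 02 40) = 0144
m3: inner = H(57 67 36 36 5c 5b 19) = 01 fa; tag = H(3d 0d 5c 5c 01 fa) = 01fd ← matches

3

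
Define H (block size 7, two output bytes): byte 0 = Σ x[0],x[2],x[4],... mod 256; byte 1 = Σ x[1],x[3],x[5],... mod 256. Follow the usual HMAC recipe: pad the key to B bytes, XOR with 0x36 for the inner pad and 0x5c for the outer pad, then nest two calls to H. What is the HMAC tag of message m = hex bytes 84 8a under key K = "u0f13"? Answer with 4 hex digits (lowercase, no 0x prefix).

Key "u0f13" = 75 30 66 31 33 is 5 bytes ≤ B = 7; zero-pad to 7 bytes: K' = 75 30 66 31 33 00 00.
K' ⊕ ipad = 43 06 50 07 05 36 36.  K' ⊕ opad = 29 6c 3a 6d 6f 5c 5c.
Inner input = (K'⊕ipad) ∥ m = 43 06 50 07 05 36 36 ∥ 84 8a.
Inner hash: even-index sum = 344 mod 256 = 88; odd-index sum = 199 mod 256 = 199 → 58 c7.
Outer input = (K'⊕opad) ∥ inner = 29 6c 3a 6d 6f 5c 5c ∥ 58 c7.
Outer hash (tag): even-index sum = 501 mod 256 = 245; odd-index sum = 397 mod 256 = 141 → f5 8d.

f58d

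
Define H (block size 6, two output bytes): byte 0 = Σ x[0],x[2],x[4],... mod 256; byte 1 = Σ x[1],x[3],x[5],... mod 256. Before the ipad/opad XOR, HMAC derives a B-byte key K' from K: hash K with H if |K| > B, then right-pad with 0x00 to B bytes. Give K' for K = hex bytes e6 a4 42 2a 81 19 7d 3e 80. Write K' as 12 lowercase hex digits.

|K| = 9 > B = 6, so first hash the key.
H(K): even-index sum = 678 mod 256 = 166; odd-index sum = 293 mod 256 = 37 → a6 25.
Zero-pad H(K) = a6 25 to 6 bytes: K' = a6 25 00 00 00 00.

a62500000000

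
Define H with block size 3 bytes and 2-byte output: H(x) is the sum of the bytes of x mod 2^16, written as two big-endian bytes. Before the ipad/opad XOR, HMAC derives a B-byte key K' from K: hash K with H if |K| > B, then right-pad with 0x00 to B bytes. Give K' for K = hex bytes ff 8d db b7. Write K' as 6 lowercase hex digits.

|K| = 4 > B = 3, so first hash the key.
H(K): sum = 255+141+219+183 = 798 → 03 1e.
Zero-pad H(K) = 03 1e to 3 bytes: K' = 03 1e 00.

031e00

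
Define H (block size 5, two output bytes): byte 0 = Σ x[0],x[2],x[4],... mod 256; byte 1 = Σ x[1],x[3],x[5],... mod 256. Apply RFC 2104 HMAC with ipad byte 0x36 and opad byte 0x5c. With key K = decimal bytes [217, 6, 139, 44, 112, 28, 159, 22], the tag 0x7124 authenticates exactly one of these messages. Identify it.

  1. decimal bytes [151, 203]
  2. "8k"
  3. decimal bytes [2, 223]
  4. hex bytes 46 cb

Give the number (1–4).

Key decimal bytes [217, 6, 139, 44, 112, 28, 159, 22] = d9 06 8b 2c 70 1c 9f 16 is 8 bytes > B = 5, so hash it first: H(key) = 73 64, then zero-pad to 5 bytes: K' = 73 64 00 00 00.
K' ⊕ ipad = 45 52 36 36 36; K' ⊕ opad = 2f 38 5c 5c 5c.
m1: inner = H(45 52 36 36 36 97 cb) = 7c 1f; tag = H(2f 38 5c 5c 5c 7c 1f) = 0610
m2: inner = H(45 52 36 36 36 38 6b) = 1c c0; tag = H(2f 38 5c 5c 5c 1c c0) = a7b0
m3: inner = H(45 52 36 36 36 02 df) = 90 8a; tag = H(2f 38 5c 5c 5c 90 8a) = 7124 ← matches
m4: inner = H(45 52 36 36 36 46 cb) = 7c ce; tag = H(2f 38 5c 5c 5c 7c ce) = b510

3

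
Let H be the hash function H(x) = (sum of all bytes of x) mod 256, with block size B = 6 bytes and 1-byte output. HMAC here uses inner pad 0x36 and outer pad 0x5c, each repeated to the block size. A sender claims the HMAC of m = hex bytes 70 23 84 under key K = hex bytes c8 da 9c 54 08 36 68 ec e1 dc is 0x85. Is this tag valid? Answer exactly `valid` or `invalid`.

valid

Key hex bytes c8 da 9c 54 08 36 68 ec e1 dc is 10 bytes > B = 6, so hash it first: H(key) = e1, then zero-pad to 6 bytes: K' = e1 00 00 00 00 00.
K' ⊕ ipad = d7 36 36 36 36 36; K' ⊕ opad = bd 5c 5c 5c 5c 5c.
Inner hash: sum = 215+54+54+54+54+54+112+35+132 = 764; mod 256 = 252 → fc.
Outer hash (recomputed tag): sum = 189+92+92+92+92+92+252 = 901; mod 256 = 133 → 85.
Recomputed tag = 85; claimed = 85 → match.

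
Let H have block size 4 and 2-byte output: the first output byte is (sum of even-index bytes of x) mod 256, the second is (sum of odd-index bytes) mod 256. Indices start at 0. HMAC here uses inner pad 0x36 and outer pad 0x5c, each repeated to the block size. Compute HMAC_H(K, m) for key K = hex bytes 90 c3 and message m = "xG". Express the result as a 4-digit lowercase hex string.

Key hex bytes 90 c3 is 2 bytes ≤ B = 4; zero-pad to 4 bytes: K' = 90 c3 00 00.
K' ⊕ ipad = a6 f5 36 36.  K' ⊕ opad = cc 9f 5c 5c.
Inner input = (K'⊕ipad) ∥ m = a6 f5 36 36 ∥ 78 47.
Inner hash: even-index sum = 340 mod 256 = 84; odd-index sum = 370 mod 256 = 114 → 54 72.
Outer input = (K'⊕opad) ∥ inner = cc 9f 5c 5c ∥ 54 72.
Outer hash (tag): even-index sum = 380 mod 256 = 124; odd-index sum = 365 mod 256 = 109 → 7c 6d.

7c6d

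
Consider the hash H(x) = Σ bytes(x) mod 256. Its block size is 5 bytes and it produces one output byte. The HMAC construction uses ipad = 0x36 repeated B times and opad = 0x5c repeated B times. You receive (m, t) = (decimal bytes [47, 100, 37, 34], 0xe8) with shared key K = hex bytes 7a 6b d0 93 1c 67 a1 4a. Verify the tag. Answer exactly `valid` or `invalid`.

invalid

Key hex bytes 7a 6b d0 93 1c 67 a1 4a is 8 bytes > B = 5, so hash it first: H(key) = b6, then zero-pad to 5 bytes: K' = b6 00 00 00 00.
K' ⊕ ipad = 80 36 36 36 36; K' ⊕ opad = ea 5c 5c 5c 5c.
Inner hash: sum = 128+54+54+54+54+47+100+37+34 = 562; mod 256 = 50 → 32.
Outer hash (recomputed tag): sum = 234+92+92+92+92+50 = 652; mod 256 = 140 → 8c.
Recomputed tag = 8c; claimed = e8 → mismatch.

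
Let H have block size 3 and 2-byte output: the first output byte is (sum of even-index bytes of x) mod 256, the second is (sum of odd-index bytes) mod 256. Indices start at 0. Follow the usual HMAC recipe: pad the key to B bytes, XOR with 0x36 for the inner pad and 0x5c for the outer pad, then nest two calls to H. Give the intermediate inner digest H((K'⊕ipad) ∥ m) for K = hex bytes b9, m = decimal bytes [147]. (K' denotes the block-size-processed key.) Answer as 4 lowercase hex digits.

Key hex bytes b9 is 1 byte ≤ B = 3; zero-pad to 3 bytes: K' = b9 00 00.
K' ⊕ ipad = 8f 36 36.
Inner input = 8f 36 36 ∥ 93.
Inner hash: even-index sum = 197 mod 256 = 197; odd-index sum = 201 mod 256 = 201 → c5 c9.

c5c9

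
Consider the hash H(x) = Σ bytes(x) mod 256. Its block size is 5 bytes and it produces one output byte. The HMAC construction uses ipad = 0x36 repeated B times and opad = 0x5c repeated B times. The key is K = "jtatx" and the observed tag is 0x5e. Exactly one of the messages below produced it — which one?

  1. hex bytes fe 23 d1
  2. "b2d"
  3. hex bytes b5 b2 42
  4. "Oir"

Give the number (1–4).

Key "jtatx" = 6a 74 61 74 78 is exactly B = 5 bytes: K' = 6a 74 61 74 78.
K' ⊕ ipad = 5c 42 57 42 4e; K' ⊕ opad = 36 28 3d 28 24.
m1: inner = H(5c 42 57 42 4e fe 23 d1) = 77; tag = H(36 28 3d 28 24 77) = 5e ← matches
m2: inner = H(5c 42 57 42 4e 62 32 64) = 7d; tag = H(36 28 3d 28 24 7d) = 64
m3: inner = H(5c 42 57 42 4e b5 b2 42) = 2e; tag = H(36 28 3d 28 24 2e) = 15
m4: inner = H(5c 42 57 42 4e 4f 69 72) = af; tag = H(36 28 3d 28 24 af) = 96

1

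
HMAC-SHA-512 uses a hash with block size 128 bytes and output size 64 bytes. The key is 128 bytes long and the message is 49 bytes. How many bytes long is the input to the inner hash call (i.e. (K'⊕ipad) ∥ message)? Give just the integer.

Key is 128 ≤ 128 bytes, zero-padded: |K'| = 128.
Inner input = (K'⊕ipad) ∥ m → 128 + 49 = 177 bytes.

177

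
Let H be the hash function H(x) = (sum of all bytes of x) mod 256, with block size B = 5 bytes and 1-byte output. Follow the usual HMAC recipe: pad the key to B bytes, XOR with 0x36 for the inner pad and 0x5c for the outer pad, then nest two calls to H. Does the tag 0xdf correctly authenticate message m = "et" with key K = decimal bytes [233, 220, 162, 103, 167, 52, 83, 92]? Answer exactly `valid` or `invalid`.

invalid

Key decimal bytes [233, 220, 162, 103, 167, 52, 83, 92] = e9 dc a2 67 a7 34 53 5c is 8 bytes > B = 5, so hash it first: H(key) = 58, then zero-pad to 5 bytes: K' = 58 00 00 00 00.
K' ⊕ ipad = 6e 36 36 36 36; K' ⊕ opad = 04 5c 5c 5c 5c.
Inner hash: sum = 110+54+54+54+54+101+116 = 543; mod 256 = 31 → 1f.
Outer hash (recomputed tag): sum = 4+92+92+92+92+31 = 403; mod 256 = 147 → 93.
Recomputed tag = 93; claimed = df → mismatch.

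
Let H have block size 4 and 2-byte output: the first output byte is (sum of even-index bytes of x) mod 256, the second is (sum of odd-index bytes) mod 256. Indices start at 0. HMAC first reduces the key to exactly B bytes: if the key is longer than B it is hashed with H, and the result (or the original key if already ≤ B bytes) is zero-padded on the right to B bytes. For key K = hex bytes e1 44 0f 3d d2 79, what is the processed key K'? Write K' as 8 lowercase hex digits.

|K| = 6 > B = 4, so first hash the key.
H(K): even-index sum = 450 mod 256 = 194; odd-index sum = 250 mod 256 = 250 → c2 fa.
Zero-pad H(K) = c2 fa to 4 bytes: K' = c2 fa 00 00.

c2fa0000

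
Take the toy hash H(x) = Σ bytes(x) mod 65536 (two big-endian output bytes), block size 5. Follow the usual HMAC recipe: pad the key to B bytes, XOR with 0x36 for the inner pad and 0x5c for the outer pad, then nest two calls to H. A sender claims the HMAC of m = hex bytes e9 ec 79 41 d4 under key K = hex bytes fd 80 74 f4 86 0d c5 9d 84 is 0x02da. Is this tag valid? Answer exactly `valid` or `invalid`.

Key hex bytes fd 80 74 f4 86 0d c5 9d 84 is 9 bytes > B = 5, so hash it first: H(key) = 05 5e, then zero-pad to 5 bytes: K' = 05 5e 00 00 00.
K' ⊕ ipad = 33 68 36 36 36; K' ⊕ opad = 59 02 5c 5c 5c.
Inner hash: sum = 51+104+54+54+54+233+236+121+65+212 = 1184 → 04 a0.
Outer hash (recomputed tag): sum = 89+2+92+92+92+4+160 = 531 → 02 13.
Recomputed tag = 0213; claimed = 02da → mismatch.

invalid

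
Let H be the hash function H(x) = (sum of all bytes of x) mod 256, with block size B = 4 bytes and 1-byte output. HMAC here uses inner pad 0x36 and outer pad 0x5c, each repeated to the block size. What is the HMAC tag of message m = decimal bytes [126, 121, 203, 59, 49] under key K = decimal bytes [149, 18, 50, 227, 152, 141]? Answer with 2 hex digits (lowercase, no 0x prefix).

78

Key decimal bytes [149, 18, 50, 227, 152, 141] = 95 12 32 e3 98 8d is 6 bytes > B = 4, so hash it first: H(key) = e1, then zero-pad to 4 bytes: K' = e1 00 00 00.
K' ⊕ ipad = d7 36 36 36.  K' ⊕ opad = bd 5c 5c 5c.
Inner input = (K'⊕ipad) ∥ m = d7 36 36 36 ∥ 7e 79 cb 3b 31.
Inner hash: sum = 215+54+54+54+126+121+203+59+49 = 935; mod 256 = 167 → a7.
Outer input = (K'⊕opad) ∥ inner = bd 5c 5c 5c ∥ a7.
Outer hash (tag): sum = 189+92+92+92+167 = 632; mod 256 = 120 → 78.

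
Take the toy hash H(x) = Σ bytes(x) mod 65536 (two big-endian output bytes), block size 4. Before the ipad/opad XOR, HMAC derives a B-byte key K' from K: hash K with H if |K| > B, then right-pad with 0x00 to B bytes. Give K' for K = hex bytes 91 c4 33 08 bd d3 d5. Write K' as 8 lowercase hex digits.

03f50000

|K| = 7 > B = 4, so first hash the key.
H(K): sum = 145+196+51+8+189+211+213 = 1013 → 03 f5.
Zero-pad H(K) = 03 f5 to 4 bytes: K' = 03 f5 00 00.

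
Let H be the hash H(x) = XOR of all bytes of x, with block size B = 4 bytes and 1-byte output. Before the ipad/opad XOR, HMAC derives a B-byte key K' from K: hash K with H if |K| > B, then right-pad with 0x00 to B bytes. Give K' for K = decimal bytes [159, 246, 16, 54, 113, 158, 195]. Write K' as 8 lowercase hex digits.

|K| = 7 > B = 4, so first hash the key.
H(K): XOR 9f⊕f6⊕10⊕36⊕71⊕9e⊕c3 = 63.
Zero-pad H(K) = 63 to 4 bytes: K' = 63 00 00 00.

63000000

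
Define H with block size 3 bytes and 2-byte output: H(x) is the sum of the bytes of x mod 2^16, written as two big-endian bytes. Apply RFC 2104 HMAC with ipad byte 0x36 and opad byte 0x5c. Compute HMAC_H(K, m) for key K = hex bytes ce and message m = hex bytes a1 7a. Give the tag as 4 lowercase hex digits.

01cb

Key hex bytes ce is 1 byte ≤ B = 3; zero-pad to 3 bytes: K' = ce 00 00.
K' ⊕ ipad = f8 36 36.  K' ⊕ opad = 92 5c 5c.
Inner input = (K'⊕ipad) ∥ m = f8 36 36 ∥ a1 7a.
Inner hash: sum = 248+54+54+161+122 = 639 → 02 7f.
Outer input = (K'⊕opad) ∥ inner = 92 5c 5c ∥ 02 7f.
Outer hash (tag): sum = 146+92+92+2+127 = 459 → 01 cb.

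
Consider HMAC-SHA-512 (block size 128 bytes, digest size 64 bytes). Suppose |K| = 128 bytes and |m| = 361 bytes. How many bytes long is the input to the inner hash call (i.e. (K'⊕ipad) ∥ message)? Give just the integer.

Key is 128 ≤ 128 bytes, zero-padded: |K'| = 128.
Inner input = (K'⊕ipad) ∥ m → 128 + 361 = 489 bytes.

489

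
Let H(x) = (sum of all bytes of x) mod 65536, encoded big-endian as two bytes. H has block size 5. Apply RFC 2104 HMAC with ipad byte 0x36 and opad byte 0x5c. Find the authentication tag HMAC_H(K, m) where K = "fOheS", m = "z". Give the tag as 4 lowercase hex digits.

Key "fOheS" = 66 4f 68 65 53 is exactly B = 5 bytes: K' = 66 4f 68 65 53.
K' ⊕ ipad = 50 79 5e 53 65.  K' ⊕ opad = 3a 13 34 39 0f.
Inner input = (K'⊕ipad) ∥ m = 50 79 5e 53 65 ∥ 7a.
Inner hash: sum = 80+121+94+83+101+122 = 601 → 02 59.
Outer input = (K'⊕opad) ∥ inner = 3a 13 34 39 0f ∥ 02 59.
Outer hash (tag): sum = 58+19+52+57+15+2+89 = 292 → 01 24.

0124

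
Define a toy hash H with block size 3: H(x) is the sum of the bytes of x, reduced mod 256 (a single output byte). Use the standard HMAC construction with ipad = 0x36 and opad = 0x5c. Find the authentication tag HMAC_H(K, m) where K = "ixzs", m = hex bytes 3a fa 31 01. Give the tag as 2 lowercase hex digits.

14

Key "ixzs" = 69 78 7a 73 is 4 bytes > B = 3, so hash it first: H(key) = ce, then zero-pad to 3 bytes: K' = ce 00 00.
K' ⊕ ipad = f8 36 36.  K' ⊕ opad = 92 5c 5c.
Inner input = (K'⊕ipad) ∥ m = f8 36 36 ∥ 3a fa 31 01.
Inner hash: sum = 248+54+54+58+250+49+1 = 714; mod 256 = 202 → ca.
Outer input = (K'⊕opad) ∥ inner = 92 5c 5c ∥ ca.
Outer hash (tag): sum = 146+92+92+202 = 532; mod 256 = 20 → 14.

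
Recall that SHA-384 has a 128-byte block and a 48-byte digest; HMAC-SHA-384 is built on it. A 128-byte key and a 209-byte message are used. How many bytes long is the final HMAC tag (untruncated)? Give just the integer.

48

The tag is one SHA-384 digest: 48 bytes.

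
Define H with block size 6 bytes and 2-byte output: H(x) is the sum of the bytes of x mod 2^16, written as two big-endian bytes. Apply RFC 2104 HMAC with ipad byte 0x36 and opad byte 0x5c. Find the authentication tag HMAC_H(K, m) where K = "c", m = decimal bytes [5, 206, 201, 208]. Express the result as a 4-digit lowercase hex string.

Key "c" = 63 is 1 byte ≤ B = 6; zero-pad to 6 bytes: K' = 63 00 00 00 00 00.
K' ⊕ ipad = 55 36 36 36 36 36.  K' ⊕ opad = 3f 5c 5c 5c 5c 5c.
Inner input = (K'⊕ipad) ∥ m = 55 36 36 36 36 36 ∥ 05 ce c9 d0.
Inner hash: sum = 85+54+54+54+54+54+5+206+201+208 = 975 → 03 cf.
Outer input = (K'⊕opad) ∥ inner = 3f 5c 5c 5c 5c 5c ∥ 03 cf.
Outer hash (tag): sum = 63+92+92+92+92+92+3+207 = 733 → 02 dd.

02dd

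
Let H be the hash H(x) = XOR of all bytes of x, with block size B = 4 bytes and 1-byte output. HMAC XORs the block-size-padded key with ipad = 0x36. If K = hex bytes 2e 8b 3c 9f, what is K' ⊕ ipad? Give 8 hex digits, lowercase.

18bd0aa9

Key hex bytes 2e 8b 3c 9f is exactly B = 4 bytes: K' = 2e 8b 3c 9f.
XOR each byte with 0x36: 2e⊕36=18, 8b⊕36=bd, 3c⊕36=0a, 9f⊕36=a9.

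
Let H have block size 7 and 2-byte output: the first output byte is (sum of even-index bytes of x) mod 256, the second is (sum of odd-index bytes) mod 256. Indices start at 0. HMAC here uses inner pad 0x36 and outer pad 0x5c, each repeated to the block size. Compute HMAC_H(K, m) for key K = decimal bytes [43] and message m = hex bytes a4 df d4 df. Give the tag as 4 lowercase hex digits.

Key decimal bytes [43] = 2b is 1 byte ≤ B = 7; zero-pad to 7 bytes: K' = 2b 00 00 00 00 00 00.
K' ⊕ ipad = 1d 36 36 36 36 36 36.  K' ⊕ opad = 77 5c 5c 5c 5c 5c 5c.
Inner input = (K'⊕ipad) ∥ m = 1d 36 36 36 36 36 36 ∥ a4 df d4 df.
Inner hash: even-index sum = 637 mod 256 = 125; odd-index sum = 538 mod 256 = 26 → 7d 1a.
Outer input = (K'⊕opad) ∥ inner = 77 5c 5c 5c 5c 5c 5c ∥ 7d 1a.
Outer hash (tag): even-index sum = 421 mod 256 = 165; odd-index sum = 401 mod 256 = 145 → a5 91.

a591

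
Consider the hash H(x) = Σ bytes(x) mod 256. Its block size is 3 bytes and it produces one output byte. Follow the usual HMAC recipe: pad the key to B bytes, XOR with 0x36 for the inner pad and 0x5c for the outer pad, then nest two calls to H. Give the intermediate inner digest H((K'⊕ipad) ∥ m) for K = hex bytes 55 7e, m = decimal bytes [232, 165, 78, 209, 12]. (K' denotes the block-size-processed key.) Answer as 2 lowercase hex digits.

99

Key hex bytes 55 7e is 2 bytes ≤ B = 3; zero-pad to 3 bytes: K' = 55 7e 00.
K' ⊕ ipad = 63 48 36.
Inner input = 63 48 36 ∥ e8 a5 4e d1 0c.
Inner hash: sum = 99+72+54+232+165+78+209+12 = 921; mod 256 = 153 → 99.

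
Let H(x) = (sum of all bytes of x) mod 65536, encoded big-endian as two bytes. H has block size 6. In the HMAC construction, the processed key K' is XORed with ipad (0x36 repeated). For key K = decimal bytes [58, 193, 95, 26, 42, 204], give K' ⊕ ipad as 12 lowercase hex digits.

0cf7692c1cfa

Key decimal bytes [58, 193, 95, 26, 42, 204] = 3a c1 5f 1a 2a cc is exactly B = 6 bytes: K' = 3a c1 5f 1a 2a cc.
XOR each byte with 0x36: 3a⊕36=0c, c1⊕36=f7, 5f⊕36=69, 1a⊕36=2c, 2a⊕36=1c, cc⊕36=fa.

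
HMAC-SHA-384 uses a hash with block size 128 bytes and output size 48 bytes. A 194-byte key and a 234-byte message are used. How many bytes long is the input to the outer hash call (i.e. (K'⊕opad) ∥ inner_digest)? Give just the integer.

176

Key is 194 > 128 bytes, so it is hashed to 48 bytes then zero-padded to 128: |K'| = 128.
Outer input = (K'⊕opad) ∥ H(inner) → 128 + 48 = 176 bytes.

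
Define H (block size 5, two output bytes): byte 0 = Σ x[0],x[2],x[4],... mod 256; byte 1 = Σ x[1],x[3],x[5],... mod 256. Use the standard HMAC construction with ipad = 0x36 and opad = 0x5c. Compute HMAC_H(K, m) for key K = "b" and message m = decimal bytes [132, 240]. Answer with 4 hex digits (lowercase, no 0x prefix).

Key "b" = 62 is 1 byte ≤ B = 5; zero-pad to 5 bytes: K' = 62 00 00 00 00.
K' ⊕ ipad = 54 36 36 36 36.  K' ⊕ opad = 3e 5c 5c 5c 5c.
Inner input = (K'⊕ipad) ∥ m = 54 36 36 36 36 ∥ 84 f0.
Inner hash: even-index sum = 432 mod 256 = 176; odd-index sum = 240 mod 256 = 240 → b0 f0.
Outer input = (K'⊕opad) ∥ inner = 3e 5c 5c 5c 5c ∥ b0 f0.
Outer hash (tag): even-index sum = 486 mod 256 = 230; odd-index sum = 360 mod 256 = 104 → e6 68.

e668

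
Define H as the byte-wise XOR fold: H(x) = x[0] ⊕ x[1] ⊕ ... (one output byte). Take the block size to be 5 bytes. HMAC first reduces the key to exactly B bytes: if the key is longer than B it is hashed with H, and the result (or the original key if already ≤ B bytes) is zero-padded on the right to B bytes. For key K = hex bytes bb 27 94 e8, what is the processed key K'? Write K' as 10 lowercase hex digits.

Key hex bytes bb 27 94 e8 is 4 bytes ≤ B = 5; zero-pad to 5 bytes: K' = bb 27 94 e8 00.

bb2794e800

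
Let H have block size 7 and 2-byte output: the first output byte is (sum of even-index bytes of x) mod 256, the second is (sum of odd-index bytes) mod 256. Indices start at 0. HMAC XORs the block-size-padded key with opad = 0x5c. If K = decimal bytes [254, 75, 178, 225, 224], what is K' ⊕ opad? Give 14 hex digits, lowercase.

a217eebdbc5c5c

Key decimal bytes [254, 75, 178, 225, 224] = fe 4b b2 e1 e0 is 5 bytes ≤ B = 7; zero-pad to 7 bytes: K' = fe 4b b2 e1 e0 00 00.
XOR each byte with 0x5c: fe⊕5c=a2, 4b⊕5c=17, b2⊕5c=ee, e1⊕5c=bd, e0⊕5c=bc, 00⊕5c=5c, 00⊕5c=5c.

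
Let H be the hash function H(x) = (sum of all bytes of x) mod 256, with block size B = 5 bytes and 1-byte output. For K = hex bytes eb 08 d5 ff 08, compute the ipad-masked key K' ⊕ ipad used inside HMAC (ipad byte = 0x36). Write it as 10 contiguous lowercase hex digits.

dd3ee3c93e

Key hex bytes eb 08 d5 ff 08 is exactly B = 5 bytes: K' = eb 08 d5 ff 08.
XOR each byte with 0x36: eb⊕36=dd, 08⊕36=3e, d5⊕36=e3, ff⊕36=c9, 08⊕36=3e.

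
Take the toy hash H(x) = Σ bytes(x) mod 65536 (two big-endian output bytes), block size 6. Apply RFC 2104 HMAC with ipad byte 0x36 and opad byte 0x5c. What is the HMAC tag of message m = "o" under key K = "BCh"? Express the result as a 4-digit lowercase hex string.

Key "BCh" = 42 43 68 is 3 bytes ≤ B = 6; zero-pad to 6 bytes: K' = 42 43 68 00 00 00.
K' ⊕ ipad = 74 75 5e 36 36 36.  K' ⊕ opad = 1e 1f 34 5c 5c 5c.
Inner input = (K'⊕ipad) ∥ m = 74 75 5e 36 36 36 ∥ 6f.
Inner hash: sum = 116+117+94+54+54+54+111 = 600 → 02 58.
Outer input = (K'⊕opad) ∥ inner = 1e 1f 34 5c 5c 5c ∥ 02 58.
Outer hash (tag): sum = 30+31+52+92+92+92+2+88 = 479 → 01 df.

01df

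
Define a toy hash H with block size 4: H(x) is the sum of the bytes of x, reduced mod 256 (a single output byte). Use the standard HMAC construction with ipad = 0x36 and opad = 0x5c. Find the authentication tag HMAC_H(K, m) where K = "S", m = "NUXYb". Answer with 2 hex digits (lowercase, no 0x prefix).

Key "S" = 53 is 1 byte ≤ B = 4; zero-pad to 4 bytes: K' = 53 00 00 00.
K' ⊕ ipad = 65 36 36 36.  K' ⊕ opad = 0f 5c 5c 5c.
Inner input = (K'⊕ipad) ∥ m = 65 36 36 36 ∥ 4e 55 58 59 62.
Inner hash: sum = 101+54+54+54+78+85+88+89+98 = 701; mod 256 = 189 → bd.
Outer input = (K'⊕opad) ∥ inner = 0f 5c 5c 5c ∥ bd.
Outer hash (tag): sum = 15+92+92+92+189 = 480; mod 256 = 224 → e0.

e0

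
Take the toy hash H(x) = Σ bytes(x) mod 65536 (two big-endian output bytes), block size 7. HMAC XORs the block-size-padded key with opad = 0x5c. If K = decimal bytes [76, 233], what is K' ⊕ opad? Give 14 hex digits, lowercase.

10b55c5c5c5c5c

Key decimal bytes [76, 233] = 4c e9 is 2 bytes ≤ B = 7; zero-pad to 7 bytes: K' = 4c e9 00 00 00 00 00.
XOR each byte with 0x5c: 4c⊕5c=10, e9⊕5c=b5, 00⊕5c=5c, 00⊕5c=5c, 00⊕5c=5c, 00⊕5c=5c, 00⊕5c=5c.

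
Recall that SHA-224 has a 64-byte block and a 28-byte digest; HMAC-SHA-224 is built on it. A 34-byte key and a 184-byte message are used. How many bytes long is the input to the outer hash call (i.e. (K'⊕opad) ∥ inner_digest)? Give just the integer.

92

Key is 34 ≤ 64 bytes, zero-padded: |K'| = 64.
Outer input = (K'⊕opad) ∥ H(inner) → 64 + 28 = 92 bytes.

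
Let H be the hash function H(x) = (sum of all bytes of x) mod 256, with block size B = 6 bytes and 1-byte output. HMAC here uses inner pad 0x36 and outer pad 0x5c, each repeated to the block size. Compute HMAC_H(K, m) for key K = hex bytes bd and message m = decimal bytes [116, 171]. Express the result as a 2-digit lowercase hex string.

Key hex bytes bd is 1 byte ≤ B = 6; zero-pad to 6 bytes: K' = bd 00 00 00 00 00.
K' ⊕ ipad = 8b 36 36 36 36 36.  K' ⊕ opad = e1 5c 5c 5c 5c 5c.
Inner input = (K'⊕ipad) ∥ m = 8b 36 36 36 36 36 ∥ 74 ab.
Inner hash: sum = 139+54+54+54+54+54+116+171 = 696; mod 256 = 184 → b8.
Outer input = (K'⊕opad) ∥ inner = e1 5c 5c 5c 5c 5c ∥ b8.
Outer hash (tag): sum = 225+92+92+92+92+92+184 = 869; mod 256 = 101 → 65.

65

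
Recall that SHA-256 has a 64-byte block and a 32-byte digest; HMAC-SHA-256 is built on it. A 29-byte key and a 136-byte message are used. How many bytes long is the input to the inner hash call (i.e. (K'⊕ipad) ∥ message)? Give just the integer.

200

Key is 29 ≤ 64 bytes, zero-padded: |K'| = 64.
Inner input = (K'⊕ipad) ∥ m → 64 + 136 = 200 bytes.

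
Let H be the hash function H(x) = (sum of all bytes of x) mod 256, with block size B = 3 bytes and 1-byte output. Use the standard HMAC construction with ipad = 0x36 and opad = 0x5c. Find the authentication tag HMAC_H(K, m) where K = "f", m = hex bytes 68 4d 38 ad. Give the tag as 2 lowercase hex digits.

Key "f" = 66 is 1 byte ≤ B = 3; zero-pad to 3 bytes: K' = 66 00 00.
K' ⊕ ipad = 50 36 36.  K' ⊕ opad = 3a 5c 5c.
Inner input = (K'⊕ipad) ∥ m = 50 36 36 ∥ 68 4d 38 ad.
Inner hash: sum = 80+54+54+104+77+56+173 = 598; mod 256 = 86 → 56.
Outer input = (K'⊕opad) ∥ inner = 3a 5c 5c ∥ 56.
Outer hash (tag): sum = 58+92+92+86 = 328; mod 256 = 72 → 48.

48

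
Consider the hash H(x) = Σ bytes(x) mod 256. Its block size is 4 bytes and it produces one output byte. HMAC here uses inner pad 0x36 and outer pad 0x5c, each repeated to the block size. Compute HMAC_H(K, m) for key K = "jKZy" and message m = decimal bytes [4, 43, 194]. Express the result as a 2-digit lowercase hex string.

Key "jKZy" = 6a 4b 5a 79 is exactly B = 4 bytes: K' = 6a 4b 5a 79.
K' ⊕ ipad = 5c 7d 6c 4f.  K' ⊕ opad = 36 17 06 25.
Inner input = (K'⊕ipad) ∥ m = 5c 7d 6c 4f ∥ 04 2b c2.
Inner hash: sum = 92+125+108+79+4+43+194 = 645; mod 256 = 133 → 85.
Outer input = (K'⊕opad) ∥ inner = 36 17 06 25 ∥ 85.
Outer hash (tag): sum = 54+23+6+37+133 = 253 → fd.

fd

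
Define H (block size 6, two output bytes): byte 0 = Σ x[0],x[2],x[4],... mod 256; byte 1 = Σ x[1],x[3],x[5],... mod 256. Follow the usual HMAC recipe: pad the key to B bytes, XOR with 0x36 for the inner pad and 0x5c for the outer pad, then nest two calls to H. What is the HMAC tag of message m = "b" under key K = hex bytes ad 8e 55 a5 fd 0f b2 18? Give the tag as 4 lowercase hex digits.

Key hex bytes ad 8e 55 a5 fd 0f b2 18 is 8 bytes > B = 6, so hash it first: H(key) = b1 5a, then zero-pad to 6 bytes: K' = b1 5a 00 00 00 00.
K' ⊕ ipad = 87 6c 36 36 36 36.  K' ⊕ opad = ed 06 5c 5c 5c 5c.
Inner input = (K'⊕ipad) ∥ m = 87 6c 36 36 36 36 ∥ 62.
Inner hash: even-index sum = 341 mod 256 = 85; odd-index sum = 216 mod 256 = 216 → 55 d8.
Outer input = (K'⊕opad) ∥ inner = ed 06 5c 5c 5c 5c ∥ 55 d8.
Outer hash (tag): even-index sum = 506 mod 256 = 250; odd-index sum = 406 mod 256 = 150 → fa 96.

fa96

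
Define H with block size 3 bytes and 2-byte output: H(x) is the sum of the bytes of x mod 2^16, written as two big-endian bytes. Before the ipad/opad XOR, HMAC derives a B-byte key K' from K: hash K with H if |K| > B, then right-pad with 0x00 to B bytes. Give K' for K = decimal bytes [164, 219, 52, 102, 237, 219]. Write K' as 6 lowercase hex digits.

03e100

|K| = 6 > B = 3, so first hash the key.
H(K): sum = 164+219+52+102+237+219 = 993 → 03 e1.
Zero-pad H(K) = 03 e1 to 3 bytes: K' = 03 e1 00.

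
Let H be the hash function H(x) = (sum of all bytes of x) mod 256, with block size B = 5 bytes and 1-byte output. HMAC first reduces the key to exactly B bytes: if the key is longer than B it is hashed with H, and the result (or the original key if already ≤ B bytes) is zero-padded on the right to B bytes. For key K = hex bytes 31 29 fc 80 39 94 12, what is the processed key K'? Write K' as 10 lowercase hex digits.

b500000000

|K| = 7 > B = 5, so first hash the key.
H(K): sum = 49+41+252+128+57+148+18 = 693; mod 256 = 181 → b5.
Zero-pad H(K) = b5 to 5 bytes: K' = b5 00 00 00 00.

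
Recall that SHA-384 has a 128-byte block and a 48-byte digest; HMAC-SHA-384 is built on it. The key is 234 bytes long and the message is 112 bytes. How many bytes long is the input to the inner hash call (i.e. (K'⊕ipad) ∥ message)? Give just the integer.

240

Key is 234 > 128 bytes, so it is hashed to 48 bytes then zero-padded to 128: |K'| = 128.
Inner input = (K'⊕ipad) ∥ m → 128 + 112 = 240 bytes.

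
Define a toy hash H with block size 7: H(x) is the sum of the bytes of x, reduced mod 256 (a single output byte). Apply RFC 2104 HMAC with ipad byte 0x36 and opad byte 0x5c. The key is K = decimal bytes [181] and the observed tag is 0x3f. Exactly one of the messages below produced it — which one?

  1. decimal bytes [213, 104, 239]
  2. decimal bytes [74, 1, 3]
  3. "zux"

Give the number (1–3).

Key decimal bytes [181] = b5 is 1 byte ≤ B = 7; zero-pad to 7 bytes: K' = b5 00 00 00 00 00 00.
K' ⊕ ipad = 83 36 36 36 36 36 36; K' ⊕ opad = e9 5c 5c 5c 5c 5c 5c.
m1: inner = H(83 36 36 36 36 36 36 d5 68 ef) = f3; tag = H(e9 5c 5c 5c 5c 5c 5c f3) = 04
m2: inner = H(83 36 36 36 36 36 36 4a 01 03) = 15; tag = H(e9 5c 5c 5c 5c 5c 5c 15) = 26
m3: inner = H(83 36 36 36 36 36 36 7a 75 78) = 2e; tag = H(e9 5c 5c 5c 5c 5c 5c 2e) = 3f ← matches

3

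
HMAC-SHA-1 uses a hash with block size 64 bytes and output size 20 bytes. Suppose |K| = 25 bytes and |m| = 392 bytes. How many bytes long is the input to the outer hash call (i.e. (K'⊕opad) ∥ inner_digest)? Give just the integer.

Key is 25 ≤ 64 bytes, zero-padded: |K'| = 64.
Outer input = (K'⊕opad) ∥ H(inner) → 64 + 20 = 84 bytes.

84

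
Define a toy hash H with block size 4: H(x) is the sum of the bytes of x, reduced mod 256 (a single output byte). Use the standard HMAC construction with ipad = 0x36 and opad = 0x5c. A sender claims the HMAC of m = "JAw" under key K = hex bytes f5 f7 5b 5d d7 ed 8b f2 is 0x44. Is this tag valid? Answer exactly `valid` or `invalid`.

Key hex bytes f5 f7 5b 5d d7 ed 8b f2 is 8 bytes > B = 4, so hash it first: H(key) = e5, then zero-pad to 4 bytes: K' = e5 00 00 00.
K' ⊕ ipad = d3 36 36 36; K' ⊕ opad = b9 5c 5c 5c.
Inner hash: sum = 211+54+54+54+74+65+119 = 631; mod 256 = 119 → 77.
Outer hash (recomputed tag): sum = 185+92+92+92+119 = 580; mod 256 = 68 → 44.
Recomputed tag = 44; claimed = 44 → match.

valid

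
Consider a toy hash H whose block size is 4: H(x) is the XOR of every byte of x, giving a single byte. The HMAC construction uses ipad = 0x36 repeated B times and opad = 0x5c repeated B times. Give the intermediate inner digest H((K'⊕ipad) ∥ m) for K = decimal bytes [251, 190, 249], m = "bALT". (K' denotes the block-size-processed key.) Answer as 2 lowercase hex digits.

Key decimal bytes [251, 190, 249] = fb be f9 is 3 bytes ≤ B = 4; zero-pad to 4 bytes: K' = fb be f9 00.
K' ⊕ ipad = cd 88 cf 36.
Inner input = cd 88 cf 36 ∥ 62 41 4c 54.
Inner hash: XOR cd⊕88⊕cf⊕36⊕62⊕41⊕4c⊕54 = 87.

87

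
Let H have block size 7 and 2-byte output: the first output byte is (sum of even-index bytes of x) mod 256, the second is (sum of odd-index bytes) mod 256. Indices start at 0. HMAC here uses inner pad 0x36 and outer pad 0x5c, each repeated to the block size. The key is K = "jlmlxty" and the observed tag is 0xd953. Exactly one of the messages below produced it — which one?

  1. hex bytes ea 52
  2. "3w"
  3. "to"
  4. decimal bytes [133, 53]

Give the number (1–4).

2

Key "jlmlxty" = 6a 6c 6d 6c 78 74 79 is exactly B = 7 bytes: K' = 6a 6c 6d 6c 78 74 79.
K' ⊕ ipad = 5c 5a 5b 5a 4e 42 4f; K' ⊕ opad = 36 30 31 30 24 28 25.
m1: inner = H(5c 5a 5b 5a 4e 42 4f ea 52) = a6 e0; tag = H(36 30 31 30 24 28 25 a6 e0) = 902e
m2: inner = H(5c 5a 5b 5a 4e 42 4f 33 77) = cb 29; tag = H(36 30 31 30 24 28 25 cb 29) = d953 ← matches
m3: inner = H(5c 5a 5b 5a 4e 42 4f 74 6f) = c3 6a; tag = H(36 30 31 30 24 28 25 c3 6a) = 1a4b
m4: inner = H(5c 5a 5b 5a 4e 42 4f 85 35) = 89 7b; tag = H(36 30 31 30 24 28 25 89 7b) = 2b11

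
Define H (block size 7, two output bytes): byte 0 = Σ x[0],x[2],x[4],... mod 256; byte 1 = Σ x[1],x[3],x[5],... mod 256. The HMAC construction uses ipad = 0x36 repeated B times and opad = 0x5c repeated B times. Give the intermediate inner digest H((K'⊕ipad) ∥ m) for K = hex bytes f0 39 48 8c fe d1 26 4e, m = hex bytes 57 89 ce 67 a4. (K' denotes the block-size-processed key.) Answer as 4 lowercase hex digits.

Key hex bytes f0 39 48 8c fe d1 26 4e is 8 bytes > B = 7, so hash it first: H(key) = 5c e4, then zero-pad to 7 bytes: K' = 5c e4 00 00 00 00 00.
K' ⊕ ipad = 6a d2 36 36 36 36 36.
Inner input = 6a d2 36 36 36 36 36 ∥ 57 89 ce 67 a4.
Inner hash: even-index sum = 508 mod 256 = 252; odd-index sum = 775 mod 256 = 7 → fc 07.

fc07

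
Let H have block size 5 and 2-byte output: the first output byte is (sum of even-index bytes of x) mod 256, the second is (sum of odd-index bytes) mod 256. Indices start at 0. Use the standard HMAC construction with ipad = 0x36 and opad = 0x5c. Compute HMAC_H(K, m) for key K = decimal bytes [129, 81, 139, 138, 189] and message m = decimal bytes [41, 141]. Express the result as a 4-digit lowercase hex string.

Key decimal bytes [129, 81, 139, 138, 189] = 81 51 8b 8a bd is exactly B = 5 bytes: K' = 81 51 8b 8a bd.
K' ⊕ ipad = b7 67 bd bc 8b.  K' ⊕ opad = dd 0d d7 d6 e1.
Inner input = (K'⊕ipad) ∥ m = b7 67 bd bc 8b ∥ 29 8d.
Inner hash: even-index sum = 652 mod 256 = 140; odd-index sum = 332 mod 256 = 76 → 8c 4c.
Outer input = (K'⊕opad) ∥ inner = dd 0d d7 d6 e1 ∥ 8c 4c.
Outer hash (tag): even-index sum = 737 mod 256 = 225; odd-index sum = 367 mod 256 = 111 → e1 6f.

e16f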